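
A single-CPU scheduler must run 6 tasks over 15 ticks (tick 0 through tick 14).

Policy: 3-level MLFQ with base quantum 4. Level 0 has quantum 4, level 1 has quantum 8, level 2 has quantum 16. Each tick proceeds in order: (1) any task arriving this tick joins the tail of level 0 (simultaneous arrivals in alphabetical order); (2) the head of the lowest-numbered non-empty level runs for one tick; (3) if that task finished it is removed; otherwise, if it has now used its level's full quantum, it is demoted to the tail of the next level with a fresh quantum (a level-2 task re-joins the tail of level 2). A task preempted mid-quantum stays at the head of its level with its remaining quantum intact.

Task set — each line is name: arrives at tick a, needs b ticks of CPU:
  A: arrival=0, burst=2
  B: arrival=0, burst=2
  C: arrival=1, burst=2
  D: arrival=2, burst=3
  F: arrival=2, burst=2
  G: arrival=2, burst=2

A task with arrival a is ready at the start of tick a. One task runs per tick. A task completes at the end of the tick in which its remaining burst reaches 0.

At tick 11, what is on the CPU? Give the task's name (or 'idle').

t=0: L0/L1/L2 = AB/-/- → run A
t=1: L0/L1/L2 = ABC/-/- → run A
t=2: L0/L1/L2 = BCDFG/-/- → run B
t=3: L0/L1/L2 = BCDFG/-/- → run B
t=4: L0/L1/L2 = CDFG/-/- → run C
t=5: L0/L1/L2 = CDFG/-/- → run C
t=6: L0/L1/L2 = DFG/-/- → run D
t=7: L0/L1/L2 = DFG/-/- → run D
t=8: L0/L1/L2 = DFG/-/- → run D
t=9: L0/L1/L2 = FG/-/- → run F
t=10: L0/L1/L2 = FG/-/- → run F
t=11: L0/L1/L2 = G/-/- → run G
t=12: L0/L1/L2 = G/-/- → run G
t=13: (idle)
t=14: (idle)

running at tick 11 = G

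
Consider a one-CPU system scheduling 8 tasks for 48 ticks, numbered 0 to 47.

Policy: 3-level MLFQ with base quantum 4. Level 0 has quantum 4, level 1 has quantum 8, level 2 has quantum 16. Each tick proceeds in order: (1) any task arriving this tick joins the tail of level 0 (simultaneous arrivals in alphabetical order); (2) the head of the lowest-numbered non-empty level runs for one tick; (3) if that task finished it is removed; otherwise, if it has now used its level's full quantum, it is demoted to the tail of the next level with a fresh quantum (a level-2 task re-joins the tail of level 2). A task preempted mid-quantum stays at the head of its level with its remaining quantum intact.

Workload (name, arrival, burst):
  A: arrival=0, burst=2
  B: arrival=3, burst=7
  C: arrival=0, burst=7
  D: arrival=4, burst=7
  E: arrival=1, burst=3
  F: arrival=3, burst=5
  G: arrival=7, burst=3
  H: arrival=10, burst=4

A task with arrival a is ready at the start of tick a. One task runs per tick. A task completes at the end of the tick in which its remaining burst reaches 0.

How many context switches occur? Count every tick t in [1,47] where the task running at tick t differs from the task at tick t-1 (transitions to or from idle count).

context switches = 12

t=0: L0/L1/L2 = AC/-/- → run A
t=1: L0/L1/L2 = ACE/-/- → run A
t=2: L0/L1/L2 = CE/-/- → run C
t=3: L0/L1/L2 = CEBF/-/- → run C
t=4: L0/L1/L2 = CEBFD/-/- → run C
t=5: L0/L1/L2 = CEBFD/-/- → run C
t=6: L0/L1/L2 = EBFD/C/- → run E
t=7: L0/L1/L2 = EBFDG/C/- → run E
t=8: L0/L1/L2 = EBFDG/C/- → run E
t=9: L0/L1/L2 = BFDG/C/- → run B
t=10: L0/L1/L2 = BFDGH/C/- → run B
t=11: L0/L1/L2 = BFDGH/C/- → run B
t=12: L0/L1/L2 = BFDGH/C/- → run B
t=13: L0/L1/L2 = FDGH/CB/- → run F
t=14: L0/L1/L2 = FDGH/CB/- → run F
t=15: L0/L1/L2 = FDGH/CB/- → run F
t=16: L0/L1/L2 = FDGH/CB/- → run F
t=17: L0/L1/L2 = DGH/CBF/- → run D
t=18: L0/L1/L2 = DGH/CBF/- → run D
t=19: L0/L1/L2 = DGH/CBF/- → run D
t=20: L0/L1/L2 = DGH/CBF/- → run D
t=21: L0/L1/L2 = GH/CBFD/- → run G
t=22: L0/L1/L2 = GH/CBFD/- → run G
t=23: L0/L1/L2 = GH/CBFD/- → run G
t=24: L0/L1/L2 = H/CBFD/- → run H
t=25: L0/L1/L2 = H/CBFD/- → run H
t=26: L0/L1/L2 = H/CBFD/- → run H
t=27: L0/L1/L2 = H/CBFD/- → run H
t=28: L0/L1/L2 = -/CBFD/- → run C
t=29: L0/L1/L2 = -/CBFD/- → run C
t=30: L0/L1/L2 = -/CBFD/- → run C
t=31: L0/L1/L2 = -/BFD/- → run B
t=32: L0/L1/L2 = -/BFD/- → run B
t=33: L0/L1/L2 = -/BFD/- → run B
t=34: L0/L1/L2 = -/FD/- → run F
t=35: L0/L1/L2 = -/D/- → run D
t=36: L0/L1/L2 = -/D/- → run D
t=37: L0/L1/L2 = -/D/- → run D
t=38: (idle)
t=39: (idle)
t=40: (idle)
t=41: (idle)
t=42: (idle)
t=43: (idle)
t=44: (idle)
t=45: (idle)
t=46: (idle)
t=47: (idle)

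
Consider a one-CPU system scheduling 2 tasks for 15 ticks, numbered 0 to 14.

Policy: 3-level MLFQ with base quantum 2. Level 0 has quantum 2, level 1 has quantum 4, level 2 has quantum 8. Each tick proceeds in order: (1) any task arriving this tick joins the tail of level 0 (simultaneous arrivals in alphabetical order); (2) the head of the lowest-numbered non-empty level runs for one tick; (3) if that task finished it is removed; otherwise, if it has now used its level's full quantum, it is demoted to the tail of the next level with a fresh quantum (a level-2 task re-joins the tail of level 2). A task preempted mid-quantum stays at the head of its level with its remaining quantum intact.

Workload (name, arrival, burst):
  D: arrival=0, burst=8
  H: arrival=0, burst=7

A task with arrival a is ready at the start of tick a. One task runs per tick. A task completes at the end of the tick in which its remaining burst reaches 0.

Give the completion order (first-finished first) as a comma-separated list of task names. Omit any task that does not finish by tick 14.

completion order = D, H

t=0: L0/L1/L2 = DH/-/- → run D
t=1: L0/L1/L2 = DH/-/- → run D
t=2: L0/L1/L2 = H/D/- → run H
t=3: L0/L1/L2 = H/D/- → run H
t=4: L0/L1/L2 = -/DH/- → run D
t=5: L0/L1/L2 = -/DH/- → run D
t=6: L0/L1/L2 = -/DH/- → run D
t=7: L0/L1/L2 = -/DH/- → run D
t=8: L0/L1/L2 = -/H/D → run H
t=9: L0/L1/L2 = -/H/D → run H
t=10: L0/L1/L2 = -/H/D → run H
t=11: L0/L1/L2 = -/H/D → run H
t=12: L0/L1/L2 = -/-/DH → run D
t=13: L0/L1/L2 = -/-/DH → run D
t=14: L0/L1/L2 = -/-/H → run H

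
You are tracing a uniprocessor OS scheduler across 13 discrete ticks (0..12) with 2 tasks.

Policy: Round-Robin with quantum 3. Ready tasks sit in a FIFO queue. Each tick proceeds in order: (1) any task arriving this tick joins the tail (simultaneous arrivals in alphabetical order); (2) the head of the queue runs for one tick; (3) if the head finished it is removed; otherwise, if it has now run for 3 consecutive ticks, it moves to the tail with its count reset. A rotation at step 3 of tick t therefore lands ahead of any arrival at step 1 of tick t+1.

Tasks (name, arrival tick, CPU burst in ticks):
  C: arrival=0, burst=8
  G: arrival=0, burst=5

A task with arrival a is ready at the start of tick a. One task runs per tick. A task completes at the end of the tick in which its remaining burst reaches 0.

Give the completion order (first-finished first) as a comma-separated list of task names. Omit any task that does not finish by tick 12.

completion order = G, C

t=0: queue=[C,G] q_used=0 → run C
t=1: queue=[C,G] q_used=1 → run C
t=2: queue=[C,G] q_used=2 → run C
t=3: queue=[G,C] q_used=0 → run G
t=4: queue=[G,C] q_used=1 → run G
t=5: queue=[G,C] q_used=2 → run G
t=6: queue=[C,G] q_used=0 → run C
t=7: queue=[C,G] q_used=1 → run C
t=8: queue=[C,G] q_used=2 → run C
t=9: queue=[G,C] q_used=0 → run G
t=10: queue=[G,C] q_used=1 → run G
t=11: queue=[C] q_used=0 → run C
t=12: queue=[C] q_used=1 → run C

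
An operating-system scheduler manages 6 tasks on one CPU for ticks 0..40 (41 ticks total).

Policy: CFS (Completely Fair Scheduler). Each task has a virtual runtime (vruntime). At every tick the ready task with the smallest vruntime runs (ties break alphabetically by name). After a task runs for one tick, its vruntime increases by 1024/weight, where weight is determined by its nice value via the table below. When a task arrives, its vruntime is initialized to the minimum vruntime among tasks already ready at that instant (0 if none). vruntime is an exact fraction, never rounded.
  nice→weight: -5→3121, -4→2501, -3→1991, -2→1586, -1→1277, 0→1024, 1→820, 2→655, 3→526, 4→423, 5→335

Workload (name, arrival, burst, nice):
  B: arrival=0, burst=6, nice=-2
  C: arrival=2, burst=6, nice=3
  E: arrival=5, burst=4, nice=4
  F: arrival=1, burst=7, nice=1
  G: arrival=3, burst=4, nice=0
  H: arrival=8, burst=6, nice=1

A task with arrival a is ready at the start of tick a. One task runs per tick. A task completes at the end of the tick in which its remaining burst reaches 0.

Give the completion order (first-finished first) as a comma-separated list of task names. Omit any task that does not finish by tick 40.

completion order = B, G, F, H, E, C

t=0: vr[B=0] → run B
t=1: vr[B=512/793 F=512/793] → run B
t=2: vr[B=1024/793 C=512/793 F=512/793] → run C
t=3: vr[B=1024/793 C=540672/208559 F=512/793 G=512/793] → run F
t=4: vr[B=1024/793 C=540672/208559 F=307968/162565 G=512/793] → run G
t=5: vr[B=1024/793 C=540672/208559 E=1024/793 F=307968/162565 G=1305/793] → run B
t=6: vr[B=1536/793 C=540672/208559 E=1024/793 F=307968/162565 G=1305/793] → run E
t=7: vr[B=1536/793 C=540672/208559 E=1245184/335439 F=307968/162565 G=1305/793] → run G
t=8: vr[B=1536/793 C=540672/208559 E=1245184/335439 F=307968/162565 G=2098/793 H=307968/162565] → run F
t=9: vr[B=1536/793 C=540672/208559 E=1245184/335439 F=510976/162565 G=2098/793 H=307968/162565] → run H
t=10: vr[B=1536/793 C=540672/208559 E=1245184/335439 F=510976/162565 G=2098/793 H=510976/162565] → run B
t=11: vr[B=2048/793 C=540672/208559 E=1245184/335439 F=510976/162565 G=2098/793 H=510976/162565] → run B
t=12: vr[B=2560/793 C=540672/208559 E=1245184/335439 F=510976/162565 G=2098/793 H=510976/162565] → run C
t=13: vr[B=2560/793 C=946688/208559 E=1245184/335439 F=510976/162565 G=2098/793 H=510976/162565] → run G
t=14: vr[B=2560/793 C=946688/208559 E=1245184/335439 F=510976/162565 G=2891/793 H=510976/162565] → run F
t=15: vr[B=2560/793 C=946688/208559 E=1245184/335439 F=713984/162565 G=2891/793 H=510976/162565] → run H
t=16: vr[B=2560/793 C=946688/208559 E=1245184/335439 F=713984/162565 G=2891/793 H=713984/162565] → run B
t=17: vr[C=946688/208559 E=1245184/335439 F=713984/162565 G=2891/793 H=713984/162565] → run G
t=18: vr[C=946688/208559 E=1245184/335439 F=713984/162565 H=713984/162565] → run E
t=19: vr[C=946688/208559 E=2057216/335439 F=713984/162565 H=713984/162565] → run F
t=20: vr[C=946688/208559 E=2057216/335439 F=916992/162565 H=713984/162565] → run H
t=21: vr[C=946688/208559 E=2057216/335439 F=916992/162565 H=916992/162565] → run C
t=22: vr[C=1352704/208559 E=2057216/335439 F=916992/162565 H=916992/162565] → run F
t=23: vr[C=1352704/208559 E=2057216/335439 F=224000/32513 H=916992/162565] → run H
t=24: vr[C=1352704/208559 E=2057216/335439 F=224000/32513 H=224000/32513] → run E
t=25: vr[C=1352704/208559 E=956416/111813 F=224000/32513 H=224000/32513] → run C
t=26: vr[C=1758720/208559 E=956416/111813 F=224000/32513 H=224000/32513] → run F
t=27: vr[C=1758720/208559 E=956416/111813 F=1323008/162565 H=224000/32513] → run H
t=28: vr[C=1758720/208559 E=956416/111813 F=1323008/162565 H=1323008/162565] → run F
t=29: vr[C=1758720/208559 E=956416/111813 H=1323008/162565] → run H
t=30: vr[C=1758720/208559 E=956416/111813] → run C
t=31: vr[C=2164736/208559 E=956416/111813] → run E
t=32: vr[C=2164736/208559] → run C
t=33: (idle)
t=34: (idle)
t=35: (idle)
t=36: (idle)
t=37: (idle)
t=38: (idle)
t=39: (idle)
t=40: (idle)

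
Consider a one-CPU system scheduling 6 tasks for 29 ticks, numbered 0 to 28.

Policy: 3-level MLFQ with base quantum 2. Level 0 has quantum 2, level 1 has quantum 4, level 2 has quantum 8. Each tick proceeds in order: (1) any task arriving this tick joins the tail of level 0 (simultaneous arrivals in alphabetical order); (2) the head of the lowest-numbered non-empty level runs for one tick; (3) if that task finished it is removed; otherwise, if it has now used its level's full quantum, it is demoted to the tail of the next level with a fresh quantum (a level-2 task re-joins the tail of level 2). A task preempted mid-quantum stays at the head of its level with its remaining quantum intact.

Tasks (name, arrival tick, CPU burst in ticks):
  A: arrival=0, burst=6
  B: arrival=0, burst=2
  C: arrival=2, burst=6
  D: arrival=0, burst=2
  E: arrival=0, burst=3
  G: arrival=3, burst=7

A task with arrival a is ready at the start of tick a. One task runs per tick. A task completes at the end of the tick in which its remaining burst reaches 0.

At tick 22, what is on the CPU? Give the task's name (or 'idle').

running at tick 22 = G

t=0: L0/L1/L2 = ABDE/-/- → run A
t=1: L0/L1/L2 = ABDE/-/- → run A
t=2: L0/L1/L2 = BDEC/A/- → run B
t=3: L0/L1/L2 = BDECG/A/- → run B
t=4: L0/L1/L2 = DECG/A/- → run D
t=5: L0/L1/L2 = DECG/A/- → run D
t=6: L0/L1/L2 = ECG/A/- → run E
t=7: L0/L1/L2 = ECG/A/- → run E
t=8: L0/L1/L2 = CG/AE/- → run C
t=9: L0/L1/L2 = CG/AE/- → run C
t=10: L0/L1/L2 = G/AEC/- → run G
t=11: L0/L1/L2 = G/AEC/- → run G
t=12: L0/L1/L2 = -/AECG/- → run A
t=13: L0/L1/L2 = -/AECG/- → run A
t=14: L0/L1/L2 = -/AECG/- → run A
t=15: L0/L1/L2 = -/AECG/- → run A
t=16: L0/L1/L2 = -/ECG/- → run E
t=17: L0/L1/L2 = -/CG/- → run C
t=18: L0/L1/L2 = -/CG/- → run C
t=19: L0/L1/L2 = -/CG/- → run C
t=20: L0/L1/L2 = -/CG/- → run C
t=21: L0/L1/L2 = -/G/- → run G
t=22: L0/L1/L2 = -/G/- → run G
t=23: L0/L1/L2 = -/G/- → run G
t=24: L0/L1/L2 = -/G/- → run G
t=25: L0/L1/L2 = -/-/G → run G
t=26: (idle)
t=27: (idle)
t=28: (idle)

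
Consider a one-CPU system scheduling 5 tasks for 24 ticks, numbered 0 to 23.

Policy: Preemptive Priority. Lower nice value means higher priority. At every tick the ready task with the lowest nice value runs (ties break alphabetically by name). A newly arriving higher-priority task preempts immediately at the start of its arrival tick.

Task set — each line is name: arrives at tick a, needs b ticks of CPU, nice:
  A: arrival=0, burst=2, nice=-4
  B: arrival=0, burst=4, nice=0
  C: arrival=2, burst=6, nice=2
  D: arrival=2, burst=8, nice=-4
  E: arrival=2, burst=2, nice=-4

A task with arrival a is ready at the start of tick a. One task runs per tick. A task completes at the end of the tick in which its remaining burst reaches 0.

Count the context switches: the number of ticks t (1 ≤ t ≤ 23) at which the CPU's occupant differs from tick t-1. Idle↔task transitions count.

context switches = 5

t=0: ready={A,B} → run A
t=1: ready={A,B} → run A
t=2: ready={B,C,D,E} → run D
t=3: ready={B,C,D,E} → run D
t=4: ready={B,C,D,E} → run D
t=5: ready={B,C,D,E} → run D
t=6: ready={B,C,D,E} → run D
t=7: ready={B,C,D,E} → run D
t=8: ready={B,C,D,E} → run D
t=9: ready={B,C,D,E} → run D
t=10: ready={B,C,E} → run E
t=11: ready={B,C,E} → run E
t=12: ready={B,C} → run B
t=13: ready={B,C} → run B
t=14: ready={B,C} → run B
t=15: ready={B,C} → run B
t=16: ready={C} → run C
t=17: ready={C} → run C
t=18: ready={C} → run C
t=19: ready={C} → run C
t=20: ready={C} → run C
t=21: ready={C} → run C
t=22: (idle)
t=23: (idle)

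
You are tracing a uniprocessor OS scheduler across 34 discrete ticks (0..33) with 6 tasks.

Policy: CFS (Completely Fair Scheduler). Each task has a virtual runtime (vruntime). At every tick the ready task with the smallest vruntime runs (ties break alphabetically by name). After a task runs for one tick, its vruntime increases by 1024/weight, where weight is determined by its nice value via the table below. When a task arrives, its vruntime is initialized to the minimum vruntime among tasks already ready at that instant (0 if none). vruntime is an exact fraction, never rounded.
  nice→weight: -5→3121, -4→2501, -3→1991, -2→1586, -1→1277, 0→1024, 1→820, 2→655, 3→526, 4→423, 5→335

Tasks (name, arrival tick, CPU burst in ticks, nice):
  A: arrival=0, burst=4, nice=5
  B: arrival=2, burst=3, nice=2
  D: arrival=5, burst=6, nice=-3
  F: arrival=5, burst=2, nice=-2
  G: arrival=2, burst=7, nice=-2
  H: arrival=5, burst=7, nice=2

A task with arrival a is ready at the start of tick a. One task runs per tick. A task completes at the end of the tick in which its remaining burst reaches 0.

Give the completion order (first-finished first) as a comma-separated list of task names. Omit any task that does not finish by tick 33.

completion order = F, A, B, D, G, H

t=0: vr[A=0] → run A
t=1: vr[A=1024/335] → run A
t=2: vr[A=2048/335 B=2048/335 G=2048/335] → run A
t=3: vr[A=3072/335 B=2048/335 G=2048/335] → run B
t=4: vr[A=3072/335 B=336896/43885 G=2048/335] → run G
t=5: vr[A=3072/335 B=336896/43885 D=1795584/265655 F=1795584/265655 G=1795584/265655 H=1795584/265655] → run D
t=6: vr[A=3072/335 B=336896/43885 D=3847038464/528919105 F=1795584/265655 G=1795584/265655 H=1795584/265655] → run F
t=7: vr[A=3072/335 B=336896/43885 D=3847038464/528919105 F=1967104/265655 G=1795584/265655 H=1795584/265655] → run G
t=8: vr[A=3072/335 B=336896/43885 D=3847038464/528919105 F=1967104/265655 G=1967104/265655 H=1795584/265655] → run H
t=9: vr[A=3072/335 B=336896/43885 D=3847038464/528919105 F=1967104/265655 G=1967104/265655 H=289627648/34800805] → run D
t=10: vr[A=3072/335 B=336896/43885 D=4119069184/528919105 F=1967104/265655 G=1967104/265655 H=289627648/34800805] → run F
t=11: vr[A=3072/335 B=336896/43885 D=4119069184/528919105 G=1967104/265655 H=289627648/34800805] → run G
t=12: vr[A=3072/335 B=336896/43885 D=4119069184/528919105 G=2138624/265655 H=289627648/34800805] → run B
t=13: vr[A=3072/335 B=405504/43885 D=4119069184/528919105 G=2138624/265655 H=289627648/34800805] → run D
t=14: vr[A=3072/335 B=405504/43885 D=4391099904/528919105 G=2138624/265655 H=289627648/34800805] → run G
t=15: vr[A=3072/335 B=405504/43885 D=4391099904/528919105 G=2310144/265655 H=289627648/34800805] → run D
t=16: vr[A=3072/335 B=405504/43885 D=4663130624/528919105 G=2310144/265655 H=289627648/34800805] → run H
t=17: vr[A=3072/335 B=405504/43885 D=4663130624/528919105 G=2310144/265655 H=344033792/34800805] → run G
t=18: vr[A=3072/335 B=405504/43885 D=4663130624/528919105 G=2481664/265655 H=344033792/34800805] → run D
t=19: vr[A=3072/335 B=405504/43885 D=4935161344/528919105 G=2481664/265655 H=344033792/34800805] → run A
t=20: vr[B=405504/43885 D=4935161344/528919105 G=2481664/265655 H=344033792/34800805] → run B
t=21: vr[D=4935161344/528919105 G=2481664/265655 H=344033792/34800805] → run D
t=22: vr[G=2481664/265655 H=344033792/34800805] → run G
t=23: vr[G=2653184/265655 H=344033792/34800805] → run H
t=24: vr[G=2653184/265655 H=398439936/34800805] → run G
t=25: vr[H=398439936/34800805] → run H
t=26: vr[H=90569216/6960161] → run H
t=27: vr[H=507252224/34800805] → run H
t=28: vr[H=561658368/34800805] → run H
t=29: (idle)
t=30: (idle)
t=31: (idle)
t=32: (idle)
t=33: (idle)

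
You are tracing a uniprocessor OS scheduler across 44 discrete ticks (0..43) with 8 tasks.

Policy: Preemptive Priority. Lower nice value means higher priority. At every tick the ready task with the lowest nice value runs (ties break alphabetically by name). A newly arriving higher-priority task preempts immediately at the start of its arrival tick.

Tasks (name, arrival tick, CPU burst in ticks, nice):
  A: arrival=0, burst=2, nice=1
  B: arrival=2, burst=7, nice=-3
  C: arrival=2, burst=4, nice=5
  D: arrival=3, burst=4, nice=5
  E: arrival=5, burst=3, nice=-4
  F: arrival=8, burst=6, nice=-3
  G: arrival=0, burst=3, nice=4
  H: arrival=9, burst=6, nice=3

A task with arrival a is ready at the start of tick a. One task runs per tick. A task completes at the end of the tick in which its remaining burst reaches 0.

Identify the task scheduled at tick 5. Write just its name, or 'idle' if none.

running at tick 5 = E

t=0: ready={A,G} → run A
t=1: ready={A,G} → run A
t=2: ready={B,C,G} → run B
t=3: ready={B,C,D,G} → run B
t=4: ready={B,C,D,G} → run B
t=5: ready={B,C,D,E,G} → run E
t=6: ready={B,C,D,E,G} → run E
t=7: ready={B,C,D,E,G} → run E
t=8: ready={B,C,D,F,G} → run B
t=9: ready={B,C,D,F,G,H} → run B
t=10: ready={B,C,D,F,G,H} → run B
t=11: ready={B,C,D,F,G,H} → run B
t=12: ready={C,D,F,G,H} → run F
t=13: ready={C,D,F,G,H} → run F
t=14: ready={C,D,F,G,H} → run F
t=15: ready={C,D,F,G,H} → run F
t=16: ready={C,D,F,G,H} → run F
t=17: ready={C,D,F,G,H} → run F
t=18: ready={C,D,G,H} → run H
t=19: ready={C,D,G,H} → run H
t=20: ready={C,D,G,H} → run H
t=21: ready={C,D,G,H} → run H
t=22: ready={C,D,G,H} → run H
t=23: ready={C,D,G,H} → run H
t=24: ready={C,D,G} → run G
t=25: ready={C,D,G} → run G
t=26: ready={C,D,G} → run G
t=27: ready={C,D} → run C
t=28: ready={C,D} → run C
t=29: ready={C,D} → run C
t=30: ready={C,D} → run C
t=31: ready={D} → run D
t=32: ready={D} → run D
t=33: ready={D} → run D
t=34: ready={D} → run D
t=35: (idle)
t=36: (idle)
t=37: (idle)
t=38: (idle)
t=39: (idle)
t=40: (idle)
t=41: (idle)
t=42: (idle)
t=43: (idle)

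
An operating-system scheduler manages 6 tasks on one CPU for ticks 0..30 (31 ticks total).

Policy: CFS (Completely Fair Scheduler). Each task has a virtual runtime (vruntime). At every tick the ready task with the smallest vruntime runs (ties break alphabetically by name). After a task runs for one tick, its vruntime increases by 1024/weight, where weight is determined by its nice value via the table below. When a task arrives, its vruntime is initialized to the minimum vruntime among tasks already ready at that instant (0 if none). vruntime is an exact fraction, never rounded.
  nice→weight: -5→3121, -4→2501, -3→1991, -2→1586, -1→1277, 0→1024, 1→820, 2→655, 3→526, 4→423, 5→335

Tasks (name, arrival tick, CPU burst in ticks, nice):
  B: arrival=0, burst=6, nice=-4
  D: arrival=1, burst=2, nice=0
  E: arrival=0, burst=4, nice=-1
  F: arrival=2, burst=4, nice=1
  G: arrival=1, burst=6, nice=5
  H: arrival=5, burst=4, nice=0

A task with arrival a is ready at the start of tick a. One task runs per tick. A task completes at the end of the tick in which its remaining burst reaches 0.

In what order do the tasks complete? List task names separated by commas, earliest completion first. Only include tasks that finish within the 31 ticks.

completion order = D, B, E, H, F, G

t=0: vr[B=0 E=0] → run B
t=1: vr[B=1024/2501 D=0 E=0 G=0] → run D
t=2: vr[B=1024/2501 D=1 E=0 F=0 G=0] → run E
t=3: vr[B=1024/2501 D=1 E=1024/1277 F=0 G=0] → run F
t=4: vr[B=1024/2501 D=1 E=1024/1277 F=256/205 G=0] → run G
t=5: vr[B=1024/2501 D=1 E=1024/1277 F=256/205 G=1024/335 H=1024/2501] → run B
t=6: vr[B=2048/2501 D=1 E=1024/1277 F=256/205 G=1024/335 H=1024/2501] → run H
t=7: vr[B=2048/2501 D=1 E=1024/1277 F=256/205 G=1024/335 H=3525/2501] → run E
t=8: vr[B=2048/2501 D=1 E=2048/1277 F=256/205 G=1024/335 H=3525/2501] → run B
t=9: vr[B=3072/2501 D=1 E=2048/1277 F=256/205 G=1024/335 H=3525/2501] → run D
t=10: vr[B=3072/2501 E=2048/1277 F=256/205 G=1024/335 H=3525/2501] → run B
t=11: vr[B=4096/2501 E=2048/1277 F=256/205 G=1024/335 H=3525/2501] → run F
t=12: vr[B=4096/2501 E=2048/1277 F=512/205 G=1024/335 H=3525/2501] → run H
t=13: vr[B=4096/2501 E=2048/1277 F=512/205 G=1024/335 H=6026/2501] → run E
t=14: vr[B=4096/2501 E=3072/1277 F=512/205 G=1024/335 H=6026/2501] → run B
t=15: vr[B=5120/2501 E=3072/1277 F=512/205 G=1024/335 H=6026/2501] → run B
t=16: vr[E=3072/1277 F=512/205 G=1024/335 H=6026/2501] → run E
t=17: vr[F=512/205 G=1024/335 H=6026/2501] → run H
t=18: vr[F=512/205 G=1024/335 H=8527/2501] → run F
t=19: vr[F=768/205 G=1024/335 H=8527/2501] → run G
t=20: vr[F=768/205 G=2048/335 H=8527/2501] → run H
t=21: vr[F=768/205 G=2048/335] → run F
t=22: vr[G=2048/335] → run G
t=23: vr[G=3072/335] → run G
t=24: vr[G=4096/335] → run G
t=25: vr[G=1024/67] → run G
t=26: (idle)
t=27: (idle)
t=28: (idle)
t=29: (idle)
t=30: (idle)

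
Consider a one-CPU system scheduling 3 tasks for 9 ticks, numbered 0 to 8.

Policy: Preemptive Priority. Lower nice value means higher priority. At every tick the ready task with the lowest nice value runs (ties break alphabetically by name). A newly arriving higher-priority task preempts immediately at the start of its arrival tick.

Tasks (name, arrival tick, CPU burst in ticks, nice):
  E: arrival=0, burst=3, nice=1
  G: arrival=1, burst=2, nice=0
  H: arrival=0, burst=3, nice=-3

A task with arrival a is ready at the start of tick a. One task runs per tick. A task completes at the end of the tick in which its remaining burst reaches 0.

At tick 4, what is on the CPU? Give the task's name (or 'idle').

running at tick 4 = G

t=0: ready={E,H} → run H
t=1: ready={E,G,H} → run H
t=2: ready={E,G,H} → run H
t=3: ready={E,G} → run G
t=4: ready={E,G} → run G
t=5: ready={E} → run E
t=6: ready={E} → run E
t=7: ready={E} → run E
t=8: (idle)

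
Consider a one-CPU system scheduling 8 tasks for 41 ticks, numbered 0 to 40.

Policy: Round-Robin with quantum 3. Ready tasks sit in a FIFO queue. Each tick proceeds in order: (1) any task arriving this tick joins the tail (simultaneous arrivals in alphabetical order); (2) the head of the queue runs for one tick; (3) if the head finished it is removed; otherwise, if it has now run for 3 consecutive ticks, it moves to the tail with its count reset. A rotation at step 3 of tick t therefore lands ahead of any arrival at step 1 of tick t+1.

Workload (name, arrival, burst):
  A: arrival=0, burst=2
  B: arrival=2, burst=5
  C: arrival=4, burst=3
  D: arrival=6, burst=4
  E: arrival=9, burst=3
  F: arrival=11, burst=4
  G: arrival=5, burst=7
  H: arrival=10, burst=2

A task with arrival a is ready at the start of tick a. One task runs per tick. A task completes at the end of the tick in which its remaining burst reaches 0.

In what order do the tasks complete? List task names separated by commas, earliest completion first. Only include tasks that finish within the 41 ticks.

t=0: queue=[A] q_used=0 → run A
t=1: queue=[A] q_used=1 → run A
t=2: queue=[B] q_used=0 → run B
t=3: queue=[B] q_used=1 → run B
t=4: queue=[B,C] q_used=2 → run B
t=5: queue=[C,B,G] q_used=0 → run C
t=6: queue=[C,B,G,D] q_used=1 → run C
t=7: queue=[C,B,G,D] q_used=2 → run C
t=8: queue=[B,G,D] q_used=0 → run B
t=9: queue=[B,G,D,E] q_used=1 → run B
t=10: queue=[G,D,E,H] q_used=0 → run G
t=11: queue=[G,D,E,H,F] q_used=1 → run G
t=12: queue=[G,D,E,H,F] q_used=2 → run G
t=13: queue=[D,E,H,F,G] q_used=0 → run D
t=14: queue=[D,E,H,F,G] q_used=1 → run D
t=15: queue=[D,E,H,F,G] q_used=2 → run D
t=16: queue=[E,H,F,G,D] q_used=0 → run E
t=17: queue=[E,H,F,G,D] q_used=1 → run E
t=18: queue=[E,H,F,G,D] q_used=2 → run E
t=19: queue=[H,F,G,D] q_used=0 → run H
t=20: queue=[H,F,G,D] q_used=1 → run H
t=21: queue=[F,G,D] q_used=0 → run F
t=22: queue=[F,G,D] q_used=1 → run F
t=23: queue=[F,G,D] q_used=2 → run F
t=24: queue=[G,D,F] q_used=0 → run G
t=25: queue=[G,D,F] q_used=1 → run G
t=26: queue=[G,D,F] q_used=2 → run G
t=27: queue=[D,F,G] q_used=0 → run D
t=28: queue=[F,G] q_used=0 → run F
t=29: queue=[G] q_used=0 → run G
t=30: (idle)
t=31: (idle)
t=32: (idle)
t=33: (idle)
t=34: (idle)
t=35: (idle)
t=36: (idle)
t=37: (idle)
t=38: (idle)
t=39: (idle)
t=40: (idle)

completion order = A, C, B, E, H, D, F, G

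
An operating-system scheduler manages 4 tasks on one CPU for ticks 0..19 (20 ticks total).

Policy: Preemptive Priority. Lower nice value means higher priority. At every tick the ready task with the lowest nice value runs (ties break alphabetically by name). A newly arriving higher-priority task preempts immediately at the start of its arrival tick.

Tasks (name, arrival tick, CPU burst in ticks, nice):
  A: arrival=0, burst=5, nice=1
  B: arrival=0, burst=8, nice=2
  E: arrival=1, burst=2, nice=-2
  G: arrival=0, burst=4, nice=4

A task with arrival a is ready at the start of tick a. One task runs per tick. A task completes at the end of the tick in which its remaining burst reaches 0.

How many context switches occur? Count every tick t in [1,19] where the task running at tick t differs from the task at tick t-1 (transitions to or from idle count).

context switches = 5

t=0: ready={A,B,G} → run A
t=1: ready={A,B,E,G} → run E
t=2: ready={A,B,E,G} → run E
t=3: ready={A,B,G} → run A
t=4: ready={A,B,G} → run A
t=5: ready={A,B,G} → run A
t=6: ready={A,B,G} → run A
t=7: ready={B,G} → run B
t=8: ready={B,G} → run B
t=9: ready={B,G} → run B
t=10: ready={B,G} → run B
t=11: ready={B,G} → run B
t=12: ready={B,G} → run B
t=13: ready={B,G} → run B
t=14: ready={B,G} → run B
t=15: ready={G} → run G
t=16: ready={G} → run G
t=17: ready={G} → run G
t=18: ready={G} → run G
t=19: (idle)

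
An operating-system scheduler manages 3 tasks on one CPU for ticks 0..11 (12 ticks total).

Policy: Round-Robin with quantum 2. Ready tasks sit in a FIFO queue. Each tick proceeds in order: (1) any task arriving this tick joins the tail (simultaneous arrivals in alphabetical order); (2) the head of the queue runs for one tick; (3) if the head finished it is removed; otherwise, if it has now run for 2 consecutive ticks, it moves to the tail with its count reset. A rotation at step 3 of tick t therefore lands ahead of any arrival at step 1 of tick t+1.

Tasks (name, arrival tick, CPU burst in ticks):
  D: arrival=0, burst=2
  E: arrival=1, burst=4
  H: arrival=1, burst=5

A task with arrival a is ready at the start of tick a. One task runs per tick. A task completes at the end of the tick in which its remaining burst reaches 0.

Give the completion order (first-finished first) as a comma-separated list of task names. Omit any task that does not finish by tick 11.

completion order = D, E, H

t=0: queue=[D] q_used=0 → run D
t=1: queue=[D,E,H] q_used=1 → run D
t=2: queue=[E,H] q_used=0 → run E
t=3: queue=[E,H] q_used=1 → run E
t=4: queue=[H,E] q_used=0 → run H
t=5: queue=[H,E] q_used=1 → run H
t=6: queue=[E,H] q_used=0 → run E
t=7: queue=[E,H] q_used=1 → run E
t=8: queue=[H] q_used=0 → run H
t=9: queue=[H] q_used=1 → run H
t=10: queue=[H] q_used=0 → run H
t=11: (idle)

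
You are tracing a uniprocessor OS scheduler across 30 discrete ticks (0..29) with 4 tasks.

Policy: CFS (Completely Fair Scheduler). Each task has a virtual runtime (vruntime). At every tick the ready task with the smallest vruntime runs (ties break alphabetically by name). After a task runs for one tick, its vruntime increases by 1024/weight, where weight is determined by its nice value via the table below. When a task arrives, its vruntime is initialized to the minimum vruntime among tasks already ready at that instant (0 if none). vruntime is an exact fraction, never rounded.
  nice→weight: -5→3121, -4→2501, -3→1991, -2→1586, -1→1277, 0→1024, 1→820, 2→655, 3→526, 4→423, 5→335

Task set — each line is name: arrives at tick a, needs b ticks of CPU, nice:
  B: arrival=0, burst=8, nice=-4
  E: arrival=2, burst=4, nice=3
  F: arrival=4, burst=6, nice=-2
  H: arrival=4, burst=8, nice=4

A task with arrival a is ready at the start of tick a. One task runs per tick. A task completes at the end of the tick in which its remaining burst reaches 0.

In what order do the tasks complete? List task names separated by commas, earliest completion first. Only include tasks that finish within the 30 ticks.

t=0: vr[B=0] → run B
t=1: vr[B=1024/2501] → run B
t=2: vr[B=2048/2501 E=2048/2501] → run B
t=3: vr[B=3072/2501 E=2048/2501] → run E
t=4: vr[B=3072/2501 E=1819136/657763 F=3072/2501 H=3072/2501] → run B
t=5: vr[B=4096/2501 E=1819136/657763 F=3072/2501 H=3072/2501] → run F
t=6: vr[B=4096/2501 E=1819136/657763 F=60928/32513 H=3072/2501] → run H
t=7: vr[B=4096/2501 E=1819136/657763 F=60928/32513 H=3860480/1057923] → run B
t=8: vr[B=5120/2501 E=1819136/657763 F=60928/32513 H=3860480/1057923] → run F
t=9: vr[B=5120/2501 E=1819136/657763 F=81920/32513 H=3860480/1057923] → run B
t=10: vr[B=6144/2501 E=1819136/657763 F=81920/32513 H=3860480/1057923] → run B
t=11: vr[B=7168/2501 E=1819136/657763 F=81920/32513 H=3860480/1057923] → run F
t=12: vr[B=7168/2501 E=1819136/657763 F=102912/32513 H=3860480/1057923] → run E
t=13: vr[B=7168/2501 E=3099648/657763 F=102912/32513 H=3860480/1057923] → run B
t=14: vr[E=3099648/657763 F=102912/32513 H=3860480/1057923] → run F
t=15: vr[E=3099648/657763 F=123904/32513 H=3860480/1057923] → run H
t=16: vr[E=3099648/657763 F=123904/32513 H=6421504/1057923] → run F
t=17: vr[E=3099648/657763 F=144896/32513 H=6421504/1057923] → run F
t=18: vr[E=3099648/657763 H=6421504/1057923] → run E
t=19: vr[E=4380160/657763 H=6421504/1057923] → run H
t=20: vr[E=4380160/657763 H=2994176/352641] → run E
t=21: vr[H=2994176/352641] → run H
t=22: vr[H=11543552/1057923] → run H
t=23: vr[H=14104576/1057923] → run H
t=24: vr[H=5555200/352641] → run H
t=25: vr[H=19226624/1057923] → run H
t=26: (idle)
t=27: (idle)
t=28: (idle)
t=29: (idle)

completion order = B, F, E, H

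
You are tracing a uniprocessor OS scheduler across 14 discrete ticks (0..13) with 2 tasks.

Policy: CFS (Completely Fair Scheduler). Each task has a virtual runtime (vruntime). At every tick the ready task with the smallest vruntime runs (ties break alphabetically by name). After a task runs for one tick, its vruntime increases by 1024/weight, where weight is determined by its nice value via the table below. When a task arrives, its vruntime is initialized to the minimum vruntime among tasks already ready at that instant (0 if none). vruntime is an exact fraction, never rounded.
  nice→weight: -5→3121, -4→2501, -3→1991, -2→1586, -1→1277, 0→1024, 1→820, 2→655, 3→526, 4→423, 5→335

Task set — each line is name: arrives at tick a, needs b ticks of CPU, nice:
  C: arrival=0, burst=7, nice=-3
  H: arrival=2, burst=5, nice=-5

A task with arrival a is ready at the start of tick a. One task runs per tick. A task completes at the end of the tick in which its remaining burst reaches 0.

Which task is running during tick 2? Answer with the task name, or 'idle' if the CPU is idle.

t=0: vr[C=0] → run C
t=1: vr[C=1024/1991] → run C
t=2: vr[C=2048/1991 H=2048/1991] → run C
t=3: vr[C=3072/1991 H=2048/1991] → run H
t=4: vr[C=3072/1991 H=8430592/6213911] → run H
t=5: vr[C=3072/1991 H=10469376/6213911] → run C
t=6: vr[C=4096/1991 H=10469376/6213911] → run H
t=7: vr[C=4096/1991 H=12508160/6213911] → run H
t=8: vr[C=4096/1991 H=14546944/6213911] → run C
t=9: vr[C=5120/1991 H=14546944/6213911] → run H
t=10: vr[C=5120/1991] → run C
t=11: vr[C=6144/1991] → run C
t=12: (idle)
t=13: (idle)

running at tick 2 = C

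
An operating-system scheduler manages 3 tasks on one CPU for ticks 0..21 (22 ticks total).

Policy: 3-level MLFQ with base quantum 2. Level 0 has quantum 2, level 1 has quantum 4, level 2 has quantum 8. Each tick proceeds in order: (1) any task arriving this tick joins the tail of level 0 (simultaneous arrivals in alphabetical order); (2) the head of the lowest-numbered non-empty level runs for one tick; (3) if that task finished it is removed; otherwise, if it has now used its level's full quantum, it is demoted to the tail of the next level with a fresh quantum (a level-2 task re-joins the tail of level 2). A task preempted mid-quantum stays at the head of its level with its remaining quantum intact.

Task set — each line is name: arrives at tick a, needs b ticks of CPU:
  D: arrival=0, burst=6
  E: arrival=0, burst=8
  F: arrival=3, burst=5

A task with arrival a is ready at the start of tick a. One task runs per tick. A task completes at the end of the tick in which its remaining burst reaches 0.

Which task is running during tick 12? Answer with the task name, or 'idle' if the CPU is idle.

running at tick 12 = E

t=0: L0/L1/L2 = DE/-/- → run D
t=1: L0/L1/L2 = DE/-/- → run D
t=2: L0/L1/L2 = E/D/- → run E
t=3: L0/L1/L2 = EF/D/- → run E
t=4: L0/L1/L2 = F/DE/- → run F
t=5: L0/L1/L2 = F/DE/- → run F
t=6: L0/L1/L2 = -/DEF/- → run D
t=7: L0/L1/L2 = -/DEF/- → run D
t=8: L0/L1/L2 = -/DEF/- → run D
t=9: L0/L1/L2 = -/DEF/- → run D
t=10: L0/L1/L2 = -/EF/- → run E
t=11: L0/L1/L2 = -/EF/- → run E
t=12: L0/L1/L2 = -/EF/- → run E
t=13: L0/L1/L2 = -/EF/- → run E
t=14: L0/L1/L2 = -/F/E → run F
t=15: L0/L1/L2 = -/F/E → run F
t=16: L0/L1/L2 = -/F/E → run F
t=17: L0/L1/L2 = -/-/E → run E
t=18: L0/L1/L2 = -/-/E → run E
t=19: (idle)
t=20: (idle)
t=21: (idle)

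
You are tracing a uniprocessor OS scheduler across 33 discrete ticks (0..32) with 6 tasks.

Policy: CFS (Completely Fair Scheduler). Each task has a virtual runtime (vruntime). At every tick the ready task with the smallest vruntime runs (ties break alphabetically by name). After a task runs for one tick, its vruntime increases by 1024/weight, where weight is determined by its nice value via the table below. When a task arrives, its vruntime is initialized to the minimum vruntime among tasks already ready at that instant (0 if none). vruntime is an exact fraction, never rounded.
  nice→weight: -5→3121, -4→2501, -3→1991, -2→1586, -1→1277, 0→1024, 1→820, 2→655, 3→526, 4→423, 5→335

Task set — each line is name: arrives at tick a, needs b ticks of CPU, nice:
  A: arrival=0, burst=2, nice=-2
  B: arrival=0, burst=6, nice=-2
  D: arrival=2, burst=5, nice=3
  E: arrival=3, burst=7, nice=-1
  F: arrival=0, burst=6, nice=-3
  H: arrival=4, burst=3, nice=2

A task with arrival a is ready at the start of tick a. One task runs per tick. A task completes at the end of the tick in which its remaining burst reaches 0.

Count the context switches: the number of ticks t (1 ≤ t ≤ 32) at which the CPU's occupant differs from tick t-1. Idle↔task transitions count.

context switches = 27

t=0: vr[A=0 B=0 F=0] → run A
t=1: vr[A=512/793 B=0 F=0] → run B
t=2: vr[A=512/793 B=512/793 D=0 F=0] → run D
t=3: vr[A=512/793 B=512/793 D=512/263 E=0 F=0] → run E
t=4: vr[A=512/793 B=512/793 D=512/263 E=1024/1277 F=0 H=0] → run F
t=5: vr[A=512/793 B=512/793 D=512/263 E=1024/1277 F=1024/1991 H=0] → run H
t=6: vr[A=512/793 B=512/793 D=512/263 E=1024/1277 F=1024/1991 H=1024/655] → run F
t=7: vr[A=512/793 B=512/793 D=512/263 E=1024/1277 F=2048/1991 H=1024/655] → run A
t=8: vr[B=512/793 D=512/263 E=1024/1277 F=2048/1991 H=1024/655] → run B
t=9: vr[B=1024/793 D=512/263 E=1024/1277 F=2048/1991 H=1024/655] → run E
t=10: vr[B=1024/793 D=512/263 E=2048/1277 F=2048/1991 H=1024/655] → run F
t=11: vr[B=1024/793 D=512/263 E=2048/1277 F=3072/1991 H=1024/655] → run B
t=12: vr[B=1536/793 D=512/263 E=2048/1277 F=3072/1991 H=1024/655] → run F
t=13: vr[B=1536/793 D=512/263 E=2048/1277 F=4096/1991 H=1024/655] → run H
t=14: vr[B=1536/793 D=512/263 E=2048/1277 F=4096/1991 H=2048/655] → run E
t=15: vr[B=1536/793 D=512/263 E=3072/1277 F=4096/1991 H=2048/655] → run B
t=16: vr[B=2048/793 D=512/263 E=3072/1277 F=4096/1991 H=2048/655] → run D
t=17: vr[B=2048/793 D=1024/263 E=3072/1277 F=4096/1991 H=2048/655] → run F
t=18: vr[B=2048/793 D=1024/263 E=3072/1277 F=5120/1991 H=2048/655] → run E
t=19: vr[B=2048/793 D=1024/263 E=4096/1277 F=5120/1991 H=2048/655] → run F
t=20: vr[B=2048/793 D=1024/263 E=4096/1277 H=2048/655] → run B
t=21: vr[B=2560/793 D=1024/263 E=4096/1277 H=2048/655] → run H
t=22: vr[B=2560/793 D=1024/263 E=4096/1277] → run E
t=23: vr[B=2560/793 D=1024/263 E=5120/1277] → run B
t=24: vr[D=1024/263 E=5120/1277] → run D
t=25: vr[D=1536/263 E=5120/1277] → run E
t=26: vr[D=1536/263 E=6144/1277] → run E
t=27: vr[D=1536/263] → run D
t=28: vr[D=2048/263] → run D
t=29: (idle)
t=30: (idle)
t=31: (idle)
t=32: (idle)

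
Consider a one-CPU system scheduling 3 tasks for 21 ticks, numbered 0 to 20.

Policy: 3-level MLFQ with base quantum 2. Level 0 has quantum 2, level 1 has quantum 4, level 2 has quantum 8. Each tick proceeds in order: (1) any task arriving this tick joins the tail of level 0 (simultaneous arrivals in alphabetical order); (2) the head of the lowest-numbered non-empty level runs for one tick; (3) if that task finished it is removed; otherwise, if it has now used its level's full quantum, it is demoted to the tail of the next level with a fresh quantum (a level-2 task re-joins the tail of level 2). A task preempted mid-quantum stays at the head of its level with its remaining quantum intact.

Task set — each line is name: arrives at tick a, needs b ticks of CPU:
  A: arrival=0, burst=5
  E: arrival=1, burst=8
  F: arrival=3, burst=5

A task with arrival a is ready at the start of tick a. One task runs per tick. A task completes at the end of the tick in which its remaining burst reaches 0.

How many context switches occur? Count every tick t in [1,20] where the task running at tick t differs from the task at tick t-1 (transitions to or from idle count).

context switches = 7

t=0: L0/L1/L2 = A/-/- → run A
t=1: L0/L1/L2 = AE/-/- → run A
t=2: L0/L1/L2 = E/A/- → run E
t=3: L0/L1/L2 = EF/A/- → run E
t=4: L0/L1/L2 = F/AE/- → run F
t=5: L0/L1/L2 = F/AE/- → run F
t=6: L0/L1/L2 = -/AEF/- → run A
t=7: L0/L1/L2 = -/AEF/- → run A
t=8: L0/L1/L2 = -/AEF/- → run A
t=9: L0/L1/L2 = -/EF/- → run E
t=10: L0/L1/L2 = -/EF/- → run E
t=11: L0/L1/L2 = -/EF/- → run E
t=12: L0/L1/L2 = -/EF/- → run E
t=13: L0/L1/L2 = -/F/E → run F
t=14: L0/L1/L2 = -/F/E → run F
t=15: L0/L1/L2 = -/F/E → run F
t=16: L0/L1/L2 = -/-/E → run E
t=17: L0/L1/L2 = -/-/E → run E
t=18: (idle)
t=19: (idle)
t=20: (idle)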